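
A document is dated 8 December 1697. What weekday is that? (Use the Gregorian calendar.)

Doomsday rule: the anchor day for the 1600s is Tuesday. For year 97: 97÷12 = 8 r 1, and 1÷4 = 0, so 8+1+0 = 9.
Tuesday + 9 ≡ Thursday — that's 1697's doomsday.
In December the doomsday date is Dec 12.
Dec 8 is 4 days before Dec 12; 4 mod 7 = 4, so Thursday − 4 = Sunday.

Sunday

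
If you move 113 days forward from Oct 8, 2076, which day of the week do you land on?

Friday

First find the weekday of Oct 8, 2076. Doomsday rule: the anchor day for the 2000s is Tuesday. For year 76: 76÷12 = 6 r 4, and 4÷4 = 1, so 6+4+1 = 11.
Tuesday + 11 ≡ Saturday — that's 2076's doomsday.
In October the doomsday date is Oct 10.
Oct 8 is 2 days before Oct 10; 2 mod 7 = 2, so Saturday − 2 = Thursday.
113 mod 7 = 1, so 113 days after a Thursday is Thursday + 1 = Friday.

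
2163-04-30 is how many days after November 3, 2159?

1274

Nov 3, 2159 → Nov 3, 2160: 366 days (Feb 29, 2160 is in that span).
Nov 3, 2160 → Nov 3, 2161: 365 days.
Nov 3, 2161 → Nov 3, 2162: 365 days.
Nov 3, 2162 → Dec 3, 2162: 30 days (November has 30).
Dec 3, 2162 → Jan 3, 2163: 31 days (December has 31).
Jan 3, 2163 → Feb 3, 2163: 31 days (January has 31).
Feb 3, 2163 → Mar 3, 2163: 28 days (February has 28).
Mar 3, 2163 → Apr 3, 2163: 31 days (March has 31).
Apr 3, 2163 → Apr 30, 2163: 27 days.
Total: 1274 days.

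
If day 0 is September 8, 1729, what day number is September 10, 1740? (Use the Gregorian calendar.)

4020

Sep 8, 1729 → Sep 8, 1730: 365 days.
Sep 8, 1730 → Sep 8, 1731: 365 days.
Sep 8, 1731 → Sep 8, 1732: 366 days (Feb 29, 1732 is in that span).
Sep 8, 1732 → Sep 8, 1733: 365 days.
Sep 8, 1733 → Sep 8, 1734: 365 days.
Sep 8, 1734 → Sep 8, 1735: 365 days.
Sep 8, 1735 → Sep 8, 1736: 366 days (Feb 29, 1736 is in that span).
Sep 8, 1736 → Sep 8, 1737: 365 days.
Sep 8, 1737 → Sep 8, 1738: 365 days.
Sep 8, 1738 → Sep 8, 1739: 365 days.
Sep 8, 1739 → Oct 8, 1739: 30 days (September has 30).
Oct 8, 1739 → Nov 8, 1739: 31 days (October has 31).
Nov 8, 1739 → Dec 8, 1739: 30 days (November has 30).
Dec 8, 1739 → Jan 8, 1740: 31 days (December has 31).
Jan 8, 1740 → Feb 8, 1740: 31 days (January has 31).
Feb 8, 1740 → Mar 8, 1740: 29 days (February has 29).
Mar 8, 1740 → Apr 8, 1740: 31 days (March has 31).
Apr 8, 1740 → May 8, 1740: 30 days (April has 30).
May 8, 1740 → Jun 8, 1740: 31 days (May has 31).
Jun 8, 1740 → Jul 8, 1740: 30 days (June has 30).
Jul 8, 1740 → Aug 8, 1740: 31 days (July has 31).
Aug 8, 1740 → Sep 8, 1740: 31 days (August has 31).
Sep 8, 1740 → Sep 10, 1740: 2 days.
Total: 4020 days.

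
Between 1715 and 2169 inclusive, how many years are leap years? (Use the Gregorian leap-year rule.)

111

Multiples of 4 in [1715,2169]: 114.
Of those, multiples of 100: 4 (not leap unless ÷400).
Multiples of 400: 1.
Leap years = 114 − 4 + 1 = 111.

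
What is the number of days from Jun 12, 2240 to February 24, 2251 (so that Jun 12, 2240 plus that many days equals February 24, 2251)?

Jun 12, 2240 → Jun 12, 2241: 365 days.
Jun 12, 2241 → Jun 12, 2242: 365 days.
Jun 12, 2242 → Jun 12, 2243: 365 days.
Jun 12, 2243 → Jun 12, 2244: 366 days (Feb 29, 2244 is in that span).
Jun 12, 2244 → Jun 12, 2245: 365 days.
Jun 12, 2245 → Jun 12, 2246: 365 days.
Jun 12, 2246 → Jun 12, 2247: 365 days.
Jun 12, 2247 → Jun 12, 2248: 366 days (Feb 29, 2248 is in that span).
Jun 12, 2248 → Jun 12, 2249: 365 days.
Jun 12, 2249 → Jun 12, 2250: 365 days.
Jun 12, 2250 → Jul 12, 2250: 30 days (June has 30).
Jul 12, 2250 → Aug 12, 2250: 31 days (July has 31).
Aug 12, 2250 → Sep 12, 2250: 31 days (August has 31).
Sep 12, 2250 → Oct 12, 2250: 30 days (September has 30).
Oct 12, 2250 → Nov 12, 2250: 31 days (October has 31).
Nov 12, 2250 → Dec 12, 2250: 30 days (November has 30).
Dec 12, 2250 → Jan 12, 2251: 31 days (December has 31).
Jan 12, 2251 → Feb 12, 2251: 31 days (January has 31).
Feb 12, 2251 → Feb 24, 2251: 12 days.
Total: 3909 days.

3909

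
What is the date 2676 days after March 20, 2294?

+365 (one year) → Mar 20, 2295 (2311 left).
+366 (one year; includes Feb 29, 2296) → Mar 20, 2296 (1945 left).
+365 (one year) → Mar 20, 2297 (1580 left).
+365 (one year) → Mar 20, 2298 (1215 left).
+365 (one year) → Mar 20, 2299 (850 left).
+365 (one year) → Mar 20, 2300 (485 left).
+365 (one year) → Mar 20, 2301 (120 left).
Mar has 31 days: +12 → Apr 1, 2301 (108 left).
Apr has 30 days: +30 → May 1, 2301 (78 left).
May has 31 days: +31 → Jun 1, 2301 (47 left).
Jun has 30 days: +30 → Jul 1, 2301 (17 left).
+17 → Jul 18, 2301.

July 18, 2301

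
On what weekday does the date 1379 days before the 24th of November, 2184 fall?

Wednesday

Nov 24, 2184 is a Wednesday.
1379 mod 7 = 0, so 1379 days before a Wednesday is Wednesday − 0 = Wednesday.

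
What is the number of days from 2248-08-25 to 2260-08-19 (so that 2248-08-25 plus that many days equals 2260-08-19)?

4377

Aug 25, 2248 → Aug 25, 2249: 365 days.
Aug 25, 2249 → Aug 25, 2250: 365 days.
Aug 25, 2250 → Aug 25, 2251: 365 days.
Aug 25, 2251 → Aug 25, 2252: 366 days (Feb 29, 2252 is in that span).
Aug 25, 2252 → Aug 25, 2253: 365 days.
Aug 25, 2253 → Aug 25, 2254: 365 days.
Aug 25, 2254 → Aug 25, 2255: 365 days.
Aug 25, 2255 → Aug 25, 2256: 366 days (Feb 29, 2256 is in that span).
Aug 25, 2256 → Aug 25, 2257: 365 days.
Aug 25, 2257 → Aug 25, 2258: 365 days.
Aug 25, 2258 → Aug 25, 2259: 365 days.
Aug 25, 2259 → Sep 25, 2259: 31 days (August has 31).
Sep 25, 2259 → Oct 25, 2259: 30 days (September has 30).
Oct 25, 2259 → Nov 25, 2259: 31 days (October has 31).
Nov 25, 2259 → Dec 25, 2259: 30 days (November has 30).
Dec 25, 2259 → Jan 25, 2260: 31 days (December has 31).
Jan 25, 2260 → Feb 25, 2260: 31 days (January has 31).
Feb 25, 2260 → Mar 25, 2260: 29 days (February has 29).
Mar 25, 2260 → Apr 25, 2260: 31 days (March has 31).
Apr 25, 2260 → May 25, 2260: 30 days (April has 30).
May 25, 2260 → Jun 25, 2260: 31 days (May has 31).
Jun 25, 2260 → Jul 25, 2260: 30 days (June has 30).
Jul 25, 2260 → Aug 19, 2260: 25 days.
Total: 4377 days.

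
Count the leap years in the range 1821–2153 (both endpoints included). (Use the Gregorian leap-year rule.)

81

Multiples of 4 in [1821,2153]: 83.
Of those, multiples of 100: 3 (not leap unless ÷400).
Multiples of 400: 1.
Leap years = 83 − 3 + 1 = 81.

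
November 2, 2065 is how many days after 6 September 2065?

57

Sep 6, 2065 → Oct 6, 2065: 30 days (September has 30).
Oct 6, 2065 → Nov 2, 2065: 27 days.
Total: 57 days.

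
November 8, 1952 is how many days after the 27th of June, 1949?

1230

Jun 27, 1949 → Jun 27, 1950: 365 days.
Jun 27, 1950 → Jun 27, 1951: 365 days.
Jun 27, 1951 → Jun 27, 1952: 366 days (Feb 29, 1952 is in that span).
Jun 27, 1952 → Jul 27, 1952: 30 days (June has 30).
Jul 27, 1952 → Aug 27, 1952: 31 days (July has 31).
Aug 27, 1952 → Sep 27, 1952: 31 days (August has 31).
Sep 27, 1952 → Oct 27, 1952: 30 days (September has 30).
Oct 27, 1952 → Nov 8, 1952: 12 days.
Total: 1230 days.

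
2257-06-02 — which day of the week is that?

Doomsday rule: the anchor day for the 2200s is Friday. For year 57: 57÷12 = 4 r 9, and 9÷4 = 2, so 4+9+2 = 15.
Friday + 15 ≡ Saturday — that's 2257's doomsday.
In June the doomsday date is Jun 6.
Jun 2 is 4 days before Jun 6; 4 mod 7 = 4, so Saturday − 4 = Tuesday.

Tuesday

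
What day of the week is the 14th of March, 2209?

Doomsday rule: the anchor day for the 2200s is Friday. For year 09: 9÷12 = 0 r 9, and 9÷4 = 2, so 0+9+2 = 11.
Friday + 11 ≡ Tuesday — that's 2209's doomsday.
In March the doomsday date is Mar 14.
Mar 14 is the doomsday itself: Tuesday.

Tuesday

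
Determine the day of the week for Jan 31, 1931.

Doomsday rule: the anchor day for the 1900s is Wednesday. For year 31: 31÷12 = 2 r 7, and 7÷4 = 1, so 2+7+1 = 10.
Wednesday + 10 ≡ Saturday — that's 1931's doomsday.
In January the doomsday date is Jan 3 (1931 is not a leap year).
Jan 31 is 28 days after Jan 3; 28 mod 7 = 0, so Saturday + 0 = Saturday.

Saturday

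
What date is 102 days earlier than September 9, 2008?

−9 → Aug 31, 2008 (end of Aug, 31 days; 93 left).
−31 → Jul 31, 2008 (end of Jul, 31 days; 62 left).
−31 → Jun 30, 2008 (end of Jun, 30 days; 31 left).
−30 → May 31, 2008 (end of May, 31 days; 1 left).
−1 → May 30, 2008.

May 30, 2008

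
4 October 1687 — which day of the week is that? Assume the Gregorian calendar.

Doomsday rule: the anchor day for the 1600s is Tuesday. For year 87: 87÷12 = 7 r 3, and 3÷4 = 0, so 7+3+0 = 10.
Tuesday + 10 ≡ Friday — that's 1687's doomsday.
In October the doomsday date is Oct 10.
Oct 4 is 6 days before Oct 10; 6 mod 7 = 6, so Friday − 6 = Saturday.

Saturday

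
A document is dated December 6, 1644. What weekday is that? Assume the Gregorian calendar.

Tuesday

Doomsday rule: the anchor day for the 1600s is Tuesday. For year 44: 44÷12 = 3 r 8, and 8÷4 = 2, so 3+8+2 = 13.
Tuesday + 13 ≡ Monday — that's 1644's doomsday.
In December the doomsday date is Dec 12.
Dec 6 is 6 days before Dec 12; 6 mod 7 = 6, so Monday − 6 = Tuesday.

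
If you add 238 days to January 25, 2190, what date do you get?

September 20, 2190

Jan has 31 days: +7 → Feb 1, 2190 (231 left).
Feb has 28 days: +28 → Mar 1, 2190 (203 left).
Mar has 31 days: +31 → Apr 1, 2190 (172 left).
Apr has 30 days: +30 → May 1, 2190 (142 left).
May has 31 days: +31 → Jun 1, 2190 (111 left).
Jun has 30 days: +30 → Jul 1, 2190 (81 left).
Jul has 31 days: +31 → Aug 1, 2190 (50 left).
Aug has 31 days: +31 → Sep 1, 2190 (19 left).
+19 → Sep 20, 2190.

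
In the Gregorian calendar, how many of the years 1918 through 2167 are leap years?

61

Multiples of 4 in [1918,2167]: 62.
Of those, multiples of 100: 2 (not leap unless ÷400).
Multiples of 400: 1.
Leap years = 62 − 2 + 1 = 61.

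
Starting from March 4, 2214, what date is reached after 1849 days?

March 27, 2219

+365 (one year) → Mar 4, 2215 (1484 left).
+366 (one year; includes Feb 29, 2216) → Mar 4, 2216 (1118 left).
+365 (one year) → Mar 4, 2217 (753 left).
+365 (one year) → Mar 4, 2218 (388 left).
Mar has 31 days: +28 → Apr 1, 2218 (360 left).
Apr has 30 days: +30 → May 1, 2218 (330 left).
May has 31 days: +31 → Jun 1, 2218 (299 left).
Jun has 30 days: +30 → Jul 1, 2218 (269 left).
Jul has 31 days: +31 → Aug 1, 2218 (238 left).
Aug has 31 days: +31 → Sep 1, 2218 (207 left).
Sep has 30 days: +30 → Oct 1, 2218 (177 left).
Oct has 31 days: +31 → Nov 1, 2218 (146 left).
Nov has 30 days: +30 → Dec 1, 2218 (116 left).
Dec has 31 days: +31 → Jan 1, 2219 (85 left).
Jan has 31 days: +31 → Feb 1, 2219 (54 left).
Feb has 28 days: +28 → Mar 1, 2219 (26 left).
+26 → Mar 27, 2219.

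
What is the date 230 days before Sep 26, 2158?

February 8, 2158

−26 → Aug 31, 2158 (end of Aug, 31 days; 204 left).
−31 → Jul 31, 2158 (end of Jul, 31 days; 173 left).
−31 → Jun 30, 2158 (end of Jun, 30 days; 142 left).
−30 → May 31, 2158 (end of May, 31 days; 112 left).
−31 → Apr 30, 2158 (end of Apr, 30 days; 81 left).
−30 → Mar 31, 2158 (end of Mar, 31 days; 51 left).
−31 → Feb 28, 2158 (end of Feb, 28 days; 20 left).
−20 → Feb 8, 2158.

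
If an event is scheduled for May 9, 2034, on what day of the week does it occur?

Doomsday rule: the anchor day for the 2000s is Tuesday. For year 34: 34÷12 = 2 r 10, and 10÷4 = 2, so 2+10+2 = 14.
Tuesday + 14 ≡ Tuesday — that's 2034's doomsday.
In May the doomsday date is May 9.
May 9 is the doomsday itself: Tuesday.

Tuesday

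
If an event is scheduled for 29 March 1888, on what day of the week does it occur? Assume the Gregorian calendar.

Doomsday rule: the anchor day for the 1800s is Friday. For year 88: 88÷12 = 7 r 4, and 4÷4 = 1, so 7+4+1 = 12.
Friday + 12 ≡ Wednesday — that's 1888's doomsday.
In March the doomsday date is Mar 14.
Mar 29 is 15 days after Mar 14; 15 mod 7 = 1, so Wednesday + 1 = Thursday.

Thursday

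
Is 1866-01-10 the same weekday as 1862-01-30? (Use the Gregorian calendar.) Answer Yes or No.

No

From Jan 30, 1862 to Jan 10, 1866 is 1441 days.
1441 mod 7 = 6, so they are different weekdays.
(Jan 30, 1862 is a Thursday; Jan 10, 1866 is a Wednesday.)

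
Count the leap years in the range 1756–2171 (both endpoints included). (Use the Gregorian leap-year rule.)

101

Multiples of 4 in [1756,2171]: 104.
Of those, multiples of 100: 4 (not leap unless ÷400).
Multiples of 400: 1.
Leap years = 104 − 4 + 1 = 101.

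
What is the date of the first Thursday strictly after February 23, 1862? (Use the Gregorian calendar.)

February 27, 1862

Feb 23, 1862 is a Sunday.
From Sunday to the next Thursday is 4 days.
Feb 23, 1862 + 4 = Feb 27, 1862.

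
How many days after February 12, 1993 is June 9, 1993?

117

Feb 12, 1993 → Mar 12, 1993: 28 days (February has 28).
Mar 12, 1993 → Apr 12, 1993: 31 days (March has 31).
Apr 12, 1993 → May 12, 1993: 30 days (April has 30).
May 12, 1993 → Jun 9, 1993: 28 days.
Total: 117 days.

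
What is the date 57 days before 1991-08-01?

−1 → Jul 31, 1991 (end of Jul, 31 days; 56 left).
−31 → Jun 30, 1991 (end of Jun, 30 days; 25 left).
−25 → Jun 5, 1991.

June 5, 1991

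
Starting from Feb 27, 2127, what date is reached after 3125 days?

+365 (one year) → Feb 27, 2128 (2760 left).
+366 (one year; includes Feb 29, 2128) → Feb 27, 2129 (2394 left).
+365 (one year) → Feb 27, 2130 (2029 left).
+365 (one year) → Feb 27, 2131 (1664 left).
+365 (one year) → Feb 27, 2132 (1299 left).
+366 (one year; includes Feb 29, 2132) → Feb 27, 2133 (933 left).
+365 (one year) → Feb 27, 2134 (568 left).
+365 (one year) → Feb 27, 2135 (203 left).
Feb has 28 days: +2 → Mar 1, 2135 (201 left).
Mar has 31 days: +31 → Apr 1, 2135 (170 left).
Apr has 30 days: +30 → May 1, 2135 (140 left).
May has 31 days: +31 → Jun 1, 2135 (109 left).
Jun has 30 days: +30 → Jul 1, 2135 (79 left).
Jul has 31 days: +31 → Aug 1, 2135 (48 left).
Aug has 31 days: +31 → Sep 1, 2135 (17 left).
+17 → Sep 18, 2135.

September 18, 2135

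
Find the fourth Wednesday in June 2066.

June 1, 2066 is a Tuesday.
The first Wednesday is therefore June 2 (1 days later).
The fourth Wednesday is 2 + 3×7 = June 23.

June 23, 2066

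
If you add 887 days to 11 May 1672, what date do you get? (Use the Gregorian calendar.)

+365 (one year) → May 11, 1673 (522 left).
+365 (one year) → May 11, 1674 (157 left).
May has 31 days: +21 → Jun 1, 1674 (136 left).
Jun has 30 days: +30 → Jul 1, 1674 (106 left).
Jul has 31 days: +31 → Aug 1, 1674 (75 left).
Aug has 31 days: +31 → Sep 1, 1674 (44 left).
Sep has 30 days: +30 → Oct 1, 1674 (14 left).
+14 → Oct 15, 1674.

October 15, 1674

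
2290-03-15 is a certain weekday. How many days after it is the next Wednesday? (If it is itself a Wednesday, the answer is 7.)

4

Mar 15, 2290 is a Saturday.
From Saturday to the next Wednesday is 4 days.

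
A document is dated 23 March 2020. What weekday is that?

Monday

Doomsday rule: the anchor day for the 2000s is Tuesday. For year 20: 20÷12 = 1 r 8, and 8÷4 = 2, so 1+8+2 = 11.
Tuesday + 11 ≡ Saturday — that's 2020's doomsday.
In March the doomsday date is Mar 14.
Mar 23 is 9 days after Mar 14; 9 mod 7 = 2, so Saturday + 2 = Monday.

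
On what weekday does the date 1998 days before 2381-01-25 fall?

First find the weekday of Jan 25, 2381. Doomsday rule: the anchor day for the 2300s is Wednesday. For year 81: 81÷12 = 6 r 9, and 9÷4 = 2, so 6+9+2 = 17.
Wednesday + 17 ≡ Saturday — that's 2381's doomsday.
In January the doomsday date is Jan 3 (2381 is not a leap year).
Jan 25 is 22 days after Jan 3; 22 mod 7 = 1, so Saturday + 1 = Sunday.
1998 mod 7 = 3, so 1998 days before a Sunday is Sunday − 3 = Thursday.

Thursday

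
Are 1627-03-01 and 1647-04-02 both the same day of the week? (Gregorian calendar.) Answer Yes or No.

From Mar 1, 1627 to Apr 2, 1647 is 7337 days.
7337 mod 7 = 1, so they are different weekdays.
(Mar 1, 1627 is a Monday; Apr 2, 1647 is a Tuesday.)

No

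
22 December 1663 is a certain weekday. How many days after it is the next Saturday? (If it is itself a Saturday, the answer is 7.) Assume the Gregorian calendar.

Dec 22, 1663 is a Saturday.
From Saturday to the next Saturday is 7 days.

7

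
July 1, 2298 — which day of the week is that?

Doomsday rule: the anchor day for the 2200s is Friday. For year 98: 98÷12 = 8 r 2, and 2÷4 = 0, so 8+2+0 = 10.
Friday + 10 ≡ Monday — that's 2298's doomsday.
In July the doomsday date is Jul 11.
Jul 1 is 10 days before Jul 11; 10 mod 7 = 3, so Monday − 3 = Friday.

Friday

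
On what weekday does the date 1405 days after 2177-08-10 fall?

First find the weekday of Aug 10, 2177. Doomsday rule: the anchor day for the 2100s is Sunday. For year 77: 77÷12 = 6 r 5, and 5÷4 = 1, so 6+5+1 = 12.
Sunday + 12 ≡ Friday — that's 2177's doomsday.
In August the doomsday date is Aug 8.
Aug 10 is 2 days after Aug 8; 2 mod 7 = 2, so Friday + 2 = Sunday.
1405 mod 7 = 5, so 1405 days after a Sunday is Sunday + 5 = Friday.

Friday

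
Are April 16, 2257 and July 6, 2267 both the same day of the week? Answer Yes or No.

From Apr 16, 2257 to Jul 6, 2267 is 3733 days.
3733 mod 7 = 2, so they are different weekdays.
(Apr 16, 2257 is a Thursday; Jul 6, 2267 is a Saturday.)

No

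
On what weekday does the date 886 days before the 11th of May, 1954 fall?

Friday

First find the weekday of May 11, 1954. Doomsday rule: the anchor day for the 1900s is Wednesday. For year 54: 54÷12 = 4 r 6, and 6÷4 = 1, so 4+6+1 = 11.
Wednesday + 11 ≡ Sunday — that's 1954's doomsday.
In May the doomsday date is May 9.
May 11 is 2 days after May 9; 2 mod 7 = 2, so Sunday + 2 = Tuesday.
886 mod 7 = 4, so 886 days before a Tuesday is Tuesday − 4 = Friday.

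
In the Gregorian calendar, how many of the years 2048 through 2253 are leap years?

Multiples of 4 in [2048,2253]: 52.
Of those, multiples of 100: 2 (not leap unless ÷400).
Multiples of 400: 0.
Leap years = 52 − 2 + 0 = 50.

50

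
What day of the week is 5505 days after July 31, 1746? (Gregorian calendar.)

First find the weekday of Jul 31, 1746. Doomsday rule: the anchor day for the 1700s is Sunday. For year 46: 46÷12 = 3 r 10, and 10÷4 = 2, so 3+10+2 = 15.
Sunday + 15 ≡ Monday — that's 1746's doomsday.
In July the doomsday date is Jul 11.
Jul 31 is 20 days after Jul 11; 20 mod 7 = 6, so Monday + 6 = Sunday.
5505 mod 7 = 3, so 5505 days after a Sunday is Sunday + 3 = Wednesday.

Wednesday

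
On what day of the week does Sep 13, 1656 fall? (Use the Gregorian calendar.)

Wednesday

Doomsday rule: the anchor day for the 1600s is Tuesday. For year 56: 56÷12 = 4 r 8, and 8÷4 = 2, so 4+8+2 = 14.
Tuesday + 14 ≡ Tuesday — that's 1656's doomsday.
In September the doomsday date is Sep 5.
Sep 13 is 8 days after Sep 5; 8 mod 7 = 1, so Tuesday + 1 = Wednesday.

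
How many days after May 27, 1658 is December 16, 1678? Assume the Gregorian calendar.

May 27, 1658 → May 27, 1659: 365 days.
May 27, 1659 → May 27, 1660: 366 days (Feb 29, 1660 is in that span).
May 27, 1660 → May 27, 1661: 365 days.
May 27, 1661 → May 27, 1662: 365 days.
May 27, 1662 → May 27, 1663: 365 days.
May 27, 1663 → May 27, 1664: 366 days (Feb 29, 1664 is in that span).
May 27, 1664 → May 27, 1665: 365 days.
May 27, 1665 → May 27, 1666: 365 days.
May 27, 1666 → May 27, 1667: 365 days.
May 27, 1667 → May 27, 1668: 366 days (Feb 29, 1668 is in that span).
May 27, 1668 → May 27, 1669: 365 days.
May 27, 1669 → May 27, 1670: 365 days.
May 27, 1670 → May 27, 1671: 365 days.
May 27, 1671 → May 27, 1672: 366 days (Feb 29, 1672 is in that span).
May 27, 1672 → May 27, 1673: 365 days.
May 27, 1673 → May 27, 1674: 365 days.
May 27, 1674 → May 27, 1675: 365 days.
May 27, 1675 → May 27, 1676: 366 days (Feb 29, 1676 is in that span).
May 27, 1676 → May 27, 1677: 365 days.
May 27, 1677 → May 27, 1678: 365 days.
May 27, 1678 → Jun 27, 1678: 31 days (May has 31).
Jun 27, 1678 → Jul 27, 1678: 30 days (June has 30).
Jul 27, 1678 → Aug 27, 1678: 31 days (July has 31).
Aug 27, 1678 → Sep 27, 1678: 31 days (August has 31).
Sep 27, 1678 → Oct 27, 1678: 30 days (September has 30).
Oct 27, 1678 → Nov 27, 1678: 31 days (October has 31).
Nov 27, 1678 → Dec 16, 1678: 19 days.
Total: 7508 days.

7508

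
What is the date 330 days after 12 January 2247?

Jan has 31 days: +20 → Feb 1, 2247 (310 left).
Feb has 28 days: +28 → Mar 1, 2247 (282 left).
Mar has 31 days: +31 → Apr 1, 2247 (251 left).
Apr has 30 days: +30 → May 1, 2247 (221 left).
May has 31 days: +31 → Jun 1, 2247 (190 left).
Jun has 30 days: +30 → Jul 1, 2247 (160 left).
Jul has 31 days: +31 → Aug 1, 2247 (129 left).
Aug has 31 days: +31 → Sep 1, 2247 (98 left).
Sep has 30 days: +30 → Oct 1, 2247 (68 left).
Oct has 31 days: +31 → Nov 1, 2247 (37 left).
Nov has 30 days: +30 → Dec 1, 2247 (7 left).
+7 → Dec 8, 2247.

December 8, 2247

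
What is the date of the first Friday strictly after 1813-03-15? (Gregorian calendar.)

Mar 15, 1813 is a Monday.
From Monday to the next Friday is 4 days.
Mar 15, 1813 + 4 = Mar 19, 1813.

March 19, 1813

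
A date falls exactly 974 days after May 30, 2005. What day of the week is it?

Tuesday

First find the weekday of May 30, 2005. Doomsday rule: the anchor day for the 2000s is Tuesday. For year 05: 5÷12 = 0 r 5, and 5÷4 = 1, so 0+5+1 = 6.
Tuesday + 6 ≡ Monday — that's 2005's doomsday.
In May the doomsday date is May 9.
May 30 is 21 days after May 9; 21 mod 7 = 0, so Monday + 0 = Monday.
974 mod 7 = 1, so 974 days after a Monday is Monday + 1 = Tuesday.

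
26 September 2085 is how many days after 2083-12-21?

645

Dec 21, 2083 → Dec 21, 2084: 366 days (Feb 29, 2084 is in that span).
Dec 21, 2084 → Jan 21, 2085: 31 days (December has 31).
Jan 21, 2085 → Feb 21, 2085: 31 days (January has 31).
Feb 21, 2085 → Mar 21, 2085: 28 days (February has 28).
Mar 21, 2085 → Apr 21, 2085: 31 days (March has 31).
Apr 21, 2085 → May 21, 2085: 30 days (April has 30).
May 21, 2085 → Jun 21, 2085: 31 days (May has 31).
Jun 21, 2085 → Jul 21, 2085: 30 days (June has 30).
Jul 21, 2085 → Aug 21, 2085: 31 days (July has 31).
Aug 21, 2085 → Sep 21, 2085: 31 days (August has 31).
Sep 21, 2085 → Sep 26, 2085: 5 days.
Total: 645 days.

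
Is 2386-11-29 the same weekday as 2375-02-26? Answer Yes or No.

From Feb 26, 2375 to Nov 29, 2386 is 4294 days.
4294 mod 7 = 3, so they are different weekdays.
(Feb 26, 2375 is a Wednesday; Nov 29, 2386 is a Saturday.)

No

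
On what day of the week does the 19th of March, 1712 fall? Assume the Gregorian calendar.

Saturday

Doomsday rule: the anchor day for the 1700s is Sunday. For year 12: 12÷12 = 1 r 0, and 0÷4 = 0, so 1+0+0 = 1.
Sunday + 1 ≡ Monday — that's 1712's doomsday.
In March the doomsday date is Mar 14.
Mar 19 is 5 days after Mar 14; 5 mod 7 = 5, so Monday + 5 = Saturday.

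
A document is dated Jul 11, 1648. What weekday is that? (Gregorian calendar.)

Saturday

Doomsday rule: the anchor day for the 1600s is Tuesday. For year 48: 48÷12 = 4 r 0, and 0÷4 = 0, so 4+0+0 = 4.
Tuesday + 4 ≡ Saturday — that's 1648's doomsday.
In July the doomsday date is Jul 11.
Jul 11 is the doomsday itself: Saturday.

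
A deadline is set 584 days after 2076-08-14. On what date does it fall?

+365 (one year) → Aug 14, 2077 (219 left).
Aug has 31 days: +18 → Sep 1, 2077 (201 left).
Sep has 30 days: +30 → Oct 1, 2077 (171 left).
Oct has 31 days: +31 → Nov 1, 2077 (140 left).
Nov has 30 days: +30 → Dec 1, 2077 (110 left).
Dec has 31 days: +31 → Jan 1, 2078 (79 left).
Jan has 31 days: +31 → Feb 1, 2078 (48 left).
Feb has 28 days: +28 → Mar 1, 2078 (20 left).
+20 → Mar 21, 2078.

March 21, 2078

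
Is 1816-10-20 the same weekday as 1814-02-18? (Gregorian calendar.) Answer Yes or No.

From Feb 18, 1814 to Oct 20, 1816 is 975 days.
975 mod 7 = 2, so they are different weekdays.
(Feb 18, 1814 is a Friday; Oct 20, 1816 is a Sunday.)

No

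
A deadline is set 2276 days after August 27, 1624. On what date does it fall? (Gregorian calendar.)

November 20, 1630

+365 (one year) → Aug 27, 1625 (1911 left).
+365 (one year) → Aug 27, 1626 (1546 left).
+365 (one year) → Aug 27, 1627 (1181 left).
+366 (one year; includes Feb 29, 1628) → Aug 27, 1628 (815 left).
+365 (one year) → Aug 27, 1629 (450 left).
+365 (one year) → Aug 27, 1630 (85 left).
Aug has 31 days: +5 → Sep 1, 1630 (80 left).
Sep has 30 days: +30 → Oct 1, 1630 (50 left).
Oct has 31 days: +31 → Nov 1, 1630 (19 left).
+19 → Nov 20, 1630.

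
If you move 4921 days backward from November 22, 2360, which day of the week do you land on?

First find the weekday of Nov 22, 2360. Doomsday rule: the anchor day for the 2300s is Wednesday. For year 60: 60÷12 = 5 r 0, and 0÷4 = 0, so 5+0+0 = 5.
Wednesday + 5 ≡ Monday — that's 2360's doomsday.
In November the doomsday date is Nov 7.
Nov 22 is 15 days after Nov 7; 15 mod 7 = 1, so Monday + 1 = Tuesday.
4921 mod 7 = 0, so 4921 days before a Tuesday is Tuesday − 0 = Tuesday.

Tuesday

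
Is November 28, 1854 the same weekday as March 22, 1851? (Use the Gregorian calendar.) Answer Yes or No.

From Mar 22, 1851 to Nov 28, 1854 is 1347 days.
1347 mod 7 = 3, so they are different weekdays.
(Mar 22, 1851 is a Saturday; Nov 28, 1854 is a Tuesday.)

No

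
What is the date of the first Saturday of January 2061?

January 1, 2061 is a Saturday.
The first Saturday is therefore January 1 (same day).

January 1, 2061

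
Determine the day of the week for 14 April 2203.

Doomsday rule: the anchor day for the 2200s is Friday. For year 03: 3÷12 = 0 r 3, and 3÷4 = 0, so 0+3+0 = 3.
Friday + 3 ≡ Monday — that's 2203's doomsday.
In April the doomsday date is Apr 4.
Apr 14 is 10 days after Apr 4; 10 mod 7 = 3, so Monday + 3 = Thursday.

Thursday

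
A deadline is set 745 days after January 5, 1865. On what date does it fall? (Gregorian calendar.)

January 20, 1867

+365 (one year) → Jan 5, 1866 (380 left).
Jan has 31 days: +27 → Feb 1, 1866 (353 left).
Feb has 28 days: +28 → Mar 1, 1866 (325 left).
Mar has 31 days: +31 → Apr 1, 1866 (294 left).
Apr has 30 days: +30 → May 1, 1866 (264 left).
May has 31 days: +31 → Jun 1, 1866 (233 left).
Jun has 30 days: +30 → Jul 1, 1866 (203 left).
Jul has 31 days: +31 → Aug 1, 1866 (172 left).
Aug has 31 days: +31 → Sep 1, 1866 (141 left).
Sep has 30 days: +30 → Oct 1, 1866 (111 left).
Oct has 31 days: +31 → Nov 1, 1866 (80 left).
Nov has 30 days: +30 → Dec 1, 1866 (50 left).
Dec has 31 days: +31 → Jan 1, 1867 (19 left).
+19 → Jan 20, 1867.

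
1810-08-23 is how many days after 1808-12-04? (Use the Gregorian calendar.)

627

Dec 4, 1808 → Dec 4, 1809: 365 days.
Dec 4, 1809 → Jan 4, 1810: 31 days (December has 31).
Jan 4, 1810 → Feb 4, 1810: 31 days (January has 31).
Feb 4, 1810 → Mar 4, 1810: 28 days (February has 28).
Mar 4, 1810 → Apr 4, 1810: 31 days (March has 31).
Apr 4, 1810 → May 4, 1810: 30 days (April has 30).
May 4, 1810 → Jun 4, 1810: 31 days (May has 31).
Jun 4, 1810 → Jul 4, 1810: 30 days (June has 30).
Jul 4, 1810 → Aug 4, 1810: 31 days (July has 31).
Aug 4, 1810 → Aug 23, 1810: 19 days.
Total: 627 days.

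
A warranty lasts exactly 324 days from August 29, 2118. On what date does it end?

July 19, 2119

Aug has 31 days: +3 → Sep 1, 2118 (321 left).
Sep has 30 days: +30 → Oct 1, 2118 (291 left).
Oct has 31 days: +31 → Nov 1, 2118 (260 left).
Nov has 30 days: +30 → Dec 1, 2118 (230 left).
Dec has 31 days: +31 → Jan 1, 2119 (199 left).
Jan has 31 days: +31 → Feb 1, 2119 (168 left).
Feb has 28 days: +28 → Mar 1, 2119 (140 left).
Mar has 31 days: +31 → Apr 1, 2119 (109 left).
Apr has 30 days: +30 → May 1, 2119 (79 left).
May has 31 days: +31 → Jun 1, 2119 (48 left).
Jun has 30 days: +30 → Jul 1, 2119 (18 left).
+18 → Jul 19, 2119.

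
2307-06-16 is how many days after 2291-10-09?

5728

Oct 9, 2291 → Oct 9, 2292: 366 days (Feb 29, 2292 is in that span).
Oct 9, 2292 → Oct 9, 2293: 365 days.
Oct 9, 2293 → Oct 9, 2294: 365 days.
Oct 9, 2294 → Oct 9, 2295: 365 days.
Oct 9, 2295 → Oct 9, 2296: 366 days (Feb 29, 2296 is in that span).
Oct 9, 2296 → Oct 9, 2297: 365 days.
Oct 9, 2297 → Oct 9, 2298: 365 days.
Oct 9, 2298 → Oct 9, 2299: 365 days.
Oct 9, 2299 → Oct 9, 2300: 365 days.
Oct 9, 2300 → Oct 9, 2301: 365 days.
Oct 9, 2301 → Oct 9, 2302: 365 days.
Oct 9, 2302 → Oct 9, 2303: 365 days.
Oct 9, 2303 → Oct 9, 2304: 366 days (Feb 29, 2304 is in that span).
Oct 9, 2304 → Oct 9, 2305: 365 days.
Oct 9, 2305 → Oct 9, 2306: 365 days.
Oct 9, 2306 → Nov 9, 2306: 31 days (October has 31).
Nov 9, 2306 → Dec 9, 2306: 30 days (November has 30).
Dec 9, 2306 → Jan 9, 2307: 31 days (December has 31).
Jan 9, 2307 → Feb 9, 2307: 31 days (January has 31).
Feb 9, 2307 → Mar 9, 2307: 28 days (February has 28).
Mar 9, 2307 → Apr 9, 2307: 31 days (March has 31).
Apr 9, 2307 → May 9, 2307: 30 days (April has 30).
May 9, 2307 → Jun 9, 2307: 31 days (May has 31).
Jun 9, 2307 → Jun 16, 2307: 7 days.
Total: 5728 days.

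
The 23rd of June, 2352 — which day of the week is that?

Doomsday rule: the anchor day for the 2300s is Wednesday. For year 52: 52÷12 = 4 r 4, and 4÷4 = 1, so 4+4+1 = 9.
Wednesday + 9 ≡ Friday — that's 2352's doomsday.
In June the doomsday date is Jun 6.
Jun 23 is 17 days after Jun 6; 17 mod 7 = 3, so Friday + 3 = Monday.

Monday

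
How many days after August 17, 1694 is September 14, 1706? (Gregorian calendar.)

4410

Aug 17, 1694 → Aug 17, 1695: 365 days.
Aug 17, 1695 → Aug 17, 1696: 366 days (Feb 29, 1696 is in that span).
Aug 17, 1696 → Aug 17, 1697: 365 days.
Aug 17, 1697 → Aug 17, 1698: 365 days.
Aug 17, 1698 → Aug 17, 1699: 365 days.
Aug 17, 1699 → Aug 17, 1700: 365 days.
Aug 17, 1700 → Aug 17, 1701: 365 days.
Aug 17, 1701 → Aug 17, 1702: 365 days.
Aug 17, 1702 → Aug 17, 1703: 365 days.
Aug 17, 1703 → Aug 17, 1704: 366 days (Feb 29, 1704 is in that span).
Aug 17, 1704 → Aug 17, 1705: 365 days.
Aug 17, 1705 → Sep 17, 1705: 31 days (August has 31).
Sep 17, 1705 → Oct 17, 1705: 30 days (September has 30).
Oct 17, 1705 → Nov 17, 1705: 31 days (October has 31).
Nov 17, 1705 → Dec 17, 1705: 30 days (November has 30).
Dec 17, 1705 → Jan 17, 1706: 31 days (December has 31).
Jan 17, 1706 → Feb 17, 1706: 31 days (January has 31).
Feb 17, 1706 → Mar 17, 1706: 28 days (February has 28).
Mar 17, 1706 → Apr 17, 1706: 31 days (March has 31).
Apr 17, 1706 → May 17, 1706: 30 days (April has 30).
May 17, 1706 → Jun 17, 1706: 31 days (May has 31).
Jun 17, 1706 → Jul 17, 1706: 30 days (June has 30).
Jul 17, 1706 → Aug 17, 1706: 31 days (July has 31).
Aug 17, 1706 → Sep 14, 1706: 28 days.
Total: 4410 days.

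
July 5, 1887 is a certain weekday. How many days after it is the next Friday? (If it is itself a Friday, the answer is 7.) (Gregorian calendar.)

3

Jul 5, 1887 is a Tuesday.
From Tuesday to the next Friday is 3 days.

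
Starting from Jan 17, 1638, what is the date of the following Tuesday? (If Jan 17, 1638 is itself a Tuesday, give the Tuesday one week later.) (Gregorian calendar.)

January 19, 1638

Jan 17, 1638 is a Sunday.
From Sunday to the next Tuesday is 2 days.
Jan 17, 1638 + 2 = Jan 19, 1638.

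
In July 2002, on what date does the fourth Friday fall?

July 26, 2002

July 1, 2002 is a Monday.
The first Friday is therefore July 5 (4 days later).
The fourth Friday is 5 + 3×7 = July 26.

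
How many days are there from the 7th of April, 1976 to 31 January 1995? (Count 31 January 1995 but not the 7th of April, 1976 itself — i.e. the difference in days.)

Apr 7, 1976 → Apr 7, 1977: 365 days.
Apr 7, 1977 → Apr 7, 1978: 365 days.
Apr 7, 1978 → Apr 7, 1979: 365 days.
Apr 7, 1979 → Apr 7, 1980: 366 days (Feb 29, 1980 is in that span).
Apr 7, 1980 → Apr 7, 1981: 365 days.
Apr 7, 1981 → Apr 7, 1982: 365 days.
Apr 7, 1982 → Apr 7, 1983: 365 days.
Apr 7, 1983 → Apr 7, 1984: 366 days (Feb 29, 1984 is in that span).
Apr 7, 1984 → Apr 7, 1985: 365 days.
Apr 7, 1985 → Apr 7, 1986: 365 days.
Apr 7, 1986 → Apr 7, 1987: 365 days.
Apr 7, 1987 → Apr 7, 1988: 366 days (Feb 29, 1988 is in that span).
Apr 7, 1988 → Apr 7, 1989: 365 days.
Apr 7, 1989 → Apr 7, 1990: 365 days.
Apr 7, 1990 → Apr 7, 1991: 365 days.
Apr 7, 1991 → Apr 7, 1992: 366 days (Feb 29, 1992 is in that span).
Apr 7, 1992 → Apr 7, 1993: 365 days.
Apr 7, 1993 → Apr 7, 1994: 365 days.
Apr 7, 1994 → May 7, 1994: 30 days (April has 30).
May 7, 1994 → Jun 7, 1994: 31 days (May has 31).
Jun 7, 1994 → Jul 7, 1994: 30 days (June has 30).
Jul 7, 1994 → Aug 7, 1994: 31 days (July has 31).
Aug 7, 1994 → Sep 7, 1994: 31 days (August has 31).
Sep 7, 1994 → Oct 7, 1994: 30 days (September has 30).
Oct 7, 1994 → Nov 7, 1994: 31 days (October has 31).
Nov 7, 1994 → Dec 7, 1994: 30 days (November has 30).
Dec 7, 1994 → Jan 7, 1995: 31 days (December has 31).
Jan 7, 1995 → Jan 31, 1995: 24 days.
Total: 6873 days.

6873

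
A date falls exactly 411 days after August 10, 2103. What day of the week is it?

First find the weekday of Aug 10, 2103. Doomsday rule: the anchor day for the 2100s is Sunday. For year 03: 3÷12 = 0 r 3, and 3÷4 = 0, so 0+3+0 = 3.
Sunday + 3 ≡ Wednesday — that's 2103's doomsday.
In August the doomsday date is Aug 8.
Aug 10 is 2 days after Aug 8; 2 mod 7 = 2, so Wednesday + 2 = Friday.
411 mod 7 = 5, so 411 days after a Friday is Friday + 5 = Wednesday.

Wednesday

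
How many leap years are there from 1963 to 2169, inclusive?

51

Multiples of 4 in [1963,2169]: 52.
Of those, multiples of 100: 2 (not leap unless ÷400).
Multiples of 400: 1.
Leap years = 52 − 2 + 1 = 51.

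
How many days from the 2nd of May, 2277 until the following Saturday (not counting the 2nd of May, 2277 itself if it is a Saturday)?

3

May 2, 2277 is a Wednesday.
From Wednesday to the next Saturday is 3 days.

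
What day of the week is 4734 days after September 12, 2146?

First find the weekday of Sep 12, 2146. Doomsday rule: the anchor day for the 2100s is Sunday. For year 46: 46÷12 = 3 r 10, and 10÷4 = 2, so 3+10+2 = 15.
Sunday + 15 ≡ Monday — that's 2146's doomsday.
In September the doomsday date is Sep 5.
Sep 12 is 7 days after Sep 5; 7 mod 7 = 0, so Monday + 0 = Monday.
4734 mod 7 = 2, so 4734 days after a Monday is Monday + 2 = Wednesday.

Wednesday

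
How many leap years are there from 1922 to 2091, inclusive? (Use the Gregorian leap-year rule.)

Multiples of 4 in [1922,2091]: 42.
Of those, multiples of 100: 1 (not leap unless ÷400).
Multiples of 400: 1.
Leap years = 42 − 1 + 1 = 42.

42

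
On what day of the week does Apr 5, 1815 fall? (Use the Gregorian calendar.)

Doomsday rule: the anchor day for the 1800s is Friday. For year 15: 15÷12 = 1 r 3, and 3÷4 = 0, so 1+3+0 = 4.
Friday + 4 ≡ Tuesday — that's 1815's doomsday.
In April the doomsday date is Apr 4.
Apr 5 is 1 day after Apr 4; 1 mod 7 = 1, so Tuesday + 1 = Wednesday.

Wednesday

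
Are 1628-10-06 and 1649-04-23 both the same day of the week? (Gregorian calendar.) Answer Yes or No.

From Oct 6, 1628 to Apr 23, 1649 is 7504 days.
7504 mod 7 = 0, so they are the same weekday.
(Oct 6, 1628 is a Friday; Apr 23, 1649 is a Friday.)

Yes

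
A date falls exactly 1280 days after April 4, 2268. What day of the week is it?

Friday

First find the weekday of Apr 4, 2268. Doomsday rule: the anchor day for the 2200s is Friday. For year 68: 68÷12 = 5 r 8, and 8÷4 = 2, so 5+8+2 = 15.
Friday + 15 ≡ Saturday — that's 2268's doomsday.
In April the doomsday date is Apr 4.
Apr 4 is the doomsday itself: Saturday.
1280 mod 7 = 6, so 1280 days after a Saturday is Saturday + 6 = Friday.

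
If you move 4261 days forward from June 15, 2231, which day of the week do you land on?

First find the weekday of Jun 15, 2231. Doomsday rule: the anchor day for the 2200s is Friday. For year 31: 31÷12 = 2 r 7, and 7÷4 = 1, so 2+7+1 = 10.
Friday + 10 ≡ Monday — that's 2231's doomsday.
In June the doomsday date is Jun 6.
Jun 15 is 9 days after Jun 6; 9 mod 7 = 2, so Monday + 2 = Wednesday.
4261 mod 7 = 5, so 4261 days after a Wednesday is Wednesday + 5 = Monday.

Monday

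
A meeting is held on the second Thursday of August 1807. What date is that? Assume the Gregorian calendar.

August 13, 1807

August 1, 1807 is a Saturday.
The first Thursday is therefore August 6 (5 days later).
The second Thursday is 6 + 1×7 = August 13.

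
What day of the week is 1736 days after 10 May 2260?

Thursday

May 10, 2260 is a Thursday.
1736 mod 7 = 0, so 1736 days after a Thursday is Thursday + 0 = Thursday.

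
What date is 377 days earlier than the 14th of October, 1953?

−14 → Sep 30, 1953 (end of Sep, 30 days; 363 left).
−30 → Aug 31, 1953 (end of Aug, 31 days; 333 left).
−31 → Jul 31, 1953 (end of Jul, 31 days; 302 left).
−31 → Jun 30, 1953 (end of Jun, 30 days; 271 left).
−30 → May 31, 1953 (end of May, 31 days; 241 left).
−31 → Apr 30, 1953 (end of Apr, 30 days; 210 left).
−30 → Mar 31, 1953 (end of Mar, 31 days; 180 left).
−31 → Feb 28, 1953 (end of Feb, 28 days; 149 left).
−28 → Jan 31, 1953 (end of Jan, 31 days; 121 left).
−31 → Dec 31, 1952 (end of Dec, 31 days; 90 left).
−31 → Nov 30, 1952 (end of Nov, 30 days; 59 left).
−30 → Oct 31, 1952 (end of Oct, 31 days; 29 left).
−29 → Oct 2, 1952.

October 2, 1952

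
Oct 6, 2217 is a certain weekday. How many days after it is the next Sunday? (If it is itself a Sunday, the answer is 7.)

Oct 6, 2217 is a Monday.
From Monday to the next Sunday is 6 days.

6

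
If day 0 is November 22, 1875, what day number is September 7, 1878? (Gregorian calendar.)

1020

Nov 22, 1875 → Nov 22, 1876: 366 days (Feb 29, 1876 is in that span).
Nov 22, 1876 → Nov 22, 1877: 365 days.
Nov 22, 1877 → Dec 22, 1877: 30 days (November has 30).
Dec 22, 1877 → Jan 22, 1878: 31 days (December has 31).
Jan 22, 1878 → Feb 22, 1878: 31 days (January has 31).
Feb 22, 1878 → Mar 22, 1878: 28 days (February has 28).
Mar 22, 1878 → Apr 22, 1878: 31 days (March has 31).
Apr 22, 1878 → May 22, 1878: 30 days (April has 30).
May 22, 1878 → Jun 22, 1878: 31 days (May has 31).
Jun 22, 1878 → Jul 22, 1878: 30 days (June has 30).
Jul 22, 1878 → Aug 22, 1878: 31 days (July has 31).
Aug 22, 1878 → Sep 7, 1878: 16 days.
Total: 1020 days.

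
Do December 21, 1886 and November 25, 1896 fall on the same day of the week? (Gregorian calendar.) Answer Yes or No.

No

From Dec 21, 1886 to Nov 25, 1896 is 3627 days.
3627 mod 7 = 1, so they are different weekdays.
(Dec 21, 1886 is a Tuesday; Nov 25, 1896 is a Wednesday.)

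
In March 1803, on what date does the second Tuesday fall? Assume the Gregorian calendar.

March 1, 1803 is a Tuesday.
The first Tuesday is therefore March 1 (same day).
The second Tuesday is 1 + 1×7 = March 8.

March 8, 1803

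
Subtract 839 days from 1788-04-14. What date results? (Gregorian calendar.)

−366 (one year; includes Feb 29, 1788) → Apr 14, 1787 (473 left).
−365 (one year) → Apr 14, 1786 (108 left).
−14 → Mar 31, 1786 (end of Mar, 31 days; 94 left).
−31 → Feb 28, 1786 (end of Feb, 28 days; 63 left).
−28 → Jan 31, 1786 (end of Jan, 31 days; 35 left).
−31 → Dec 31, 1785 (end of Dec, 31 days; 4 left).
−4 → Dec 27, 1785.

December 27, 1785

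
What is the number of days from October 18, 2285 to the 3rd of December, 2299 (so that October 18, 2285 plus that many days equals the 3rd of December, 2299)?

5159

Oct 18, 2285 → Oct 18, 2286: 365 days.
Oct 18, 2286 → Oct 18, 2287: 365 days.
Oct 18, 2287 → Oct 18, 2288: 366 days (Feb 29, 2288 is in that span).
Oct 18, 2288 → Oct 18, 2289: 365 days.
Oct 18, 2289 → Oct 18, 2290: 365 days.
Oct 18, 2290 → Oct 18, 2291: 365 days.
Oct 18, 2291 → Oct 18, 2292: 366 days (Feb 29, 2292 is in that span).
Oct 18, 2292 → Oct 18, 2293: 365 days.
Oct 18, 2293 → Oct 18, 2294: 365 days.
Oct 18, 2294 → Oct 18, 2295: 365 days.
Oct 18, 2295 → Oct 18, 2296: 366 days (Feb 29, 2296 is in that span).
Oct 18, 2296 → Oct 18, 2297: 365 days.
Oct 18, 2297 → Oct 18, 2298: 365 days.
Oct 18, 2298 → Oct 18, 2299: 365 days.
Oct 18, 2299 → Nov 18, 2299: 31 days (October has 31).
Nov 18, 2299 → Dec 3, 2299: 15 days.
Total: 5159 days.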